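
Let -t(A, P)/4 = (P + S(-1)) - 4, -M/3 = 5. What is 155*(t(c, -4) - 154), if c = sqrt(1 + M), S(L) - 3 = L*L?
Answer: -21390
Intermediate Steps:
S(L) = 3 + L**2 (S(L) = 3 + L*L = 3 + L**2)
M = -15 (M = -3*5 = -15)
c = I*sqrt(14) (c = sqrt(1 - 15) = sqrt(-14) = I*sqrt(14) ≈ 3.7417*I)
t(A, P) = -4*P (t(A, P) = -4*((P + (3 + (-1)**2)) - 4) = -4*((P + (3 + 1)) - 4) = -4*((P + 4) - 4) = -4*((4 + P) - 4) = -4*P)
155*(t(c, -4) - 154) = 155*(-4*(-4) - 154) = 155*(16 - 154) = 155*(-138) = -21390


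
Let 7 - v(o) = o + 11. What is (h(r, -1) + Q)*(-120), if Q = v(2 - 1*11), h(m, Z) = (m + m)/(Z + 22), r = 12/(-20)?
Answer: -4152/7 ≈ -593.14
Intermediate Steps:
r = -⅗ (r = 12*(-1/20) = -⅗ ≈ -0.60000)
h(m, Z) = 2*m/(22 + Z) (h(m, Z) = (2*m)/(22 + Z) = 2*m/(22 + Z))
v(o) = -4 - o (v(o) = 7 - (o + 11) = 7 - (11 + o) = 7 + (-11 - o) = -4 - o)
Q = 5 (Q = -4 - (2 - 1*11) = -4 - (2 - 11) = -4 - 1*(-9) = -4 + 9 = 5)
(h(r, -1) + Q)*(-120) = (2*(-⅗)/(22 - 1) + 5)*(-120) = (2*(-⅗)/21 + 5)*(-120) = (2*(-⅗)*(1/21) + 5)*(-120) = (-2/35 + 5)*(-120) = (173/35)*(-120) = -4152/7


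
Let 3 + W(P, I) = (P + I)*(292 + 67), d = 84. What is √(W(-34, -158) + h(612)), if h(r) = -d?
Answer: I*√69015 ≈ 262.71*I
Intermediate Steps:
W(P, I) = -3 + 359*I + 359*P (W(P, I) = -3 + (P + I)*(292 + 67) = -3 + (I + P)*359 = -3 + (359*I + 359*P) = -3 + 359*I + 359*P)
h(r) = -84 (h(r) = -1*84 = -84)
√(W(-34, -158) + h(612)) = √((-3 + 359*(-158) + 359*(-34)) - 84) = √((-3 - 56722 - 12206) - 84) = √(-68931 - 84) = √(-69015) = I*√69015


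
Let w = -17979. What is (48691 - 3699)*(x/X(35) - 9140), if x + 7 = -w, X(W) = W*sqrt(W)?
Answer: -411226880 + 808596224*sqrt(35)/1225 ≈ -4.0732e+8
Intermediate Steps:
X(W) = W**(3/2)
x = 17972 (x = -7 - 1*(-17979) = -7 + 17979 = 17972)
(48691 - 3699)*(x/X(35) - 9140) = (48691 - 3699)*(17972/(35**(3/2)) - 9140) = 44992*(17972/((35*sqrt(35))) - 9140) = 44992*(17972*(sqrt(35)/1225) - 9140) = 44992*(17972*sqrt(35)/1225 - 9140) = 44992*(-9140 + 17972*sqrt(35)/1225) = -411226880 + 808596224*sqrt(35)/1225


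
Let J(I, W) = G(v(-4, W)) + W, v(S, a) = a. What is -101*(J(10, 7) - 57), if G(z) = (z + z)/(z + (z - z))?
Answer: 4848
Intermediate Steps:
G(z) = 2 (G(z) = (2*z)/(z + 0) = (2*z)/z = 2)
J(I, W) = 2 + W
-101*(J(10, 7) - 57) = -101*((2 + 7) - 57) = -101*(9 - 57) = -101*(-48) = 4848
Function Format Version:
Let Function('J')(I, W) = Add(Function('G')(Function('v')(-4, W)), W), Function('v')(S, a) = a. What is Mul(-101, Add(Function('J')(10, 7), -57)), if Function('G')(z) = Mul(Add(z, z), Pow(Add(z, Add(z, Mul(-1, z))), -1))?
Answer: 4848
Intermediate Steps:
Function('G')(z) = 2 (Function('G')(z) = Mul(Mul(2, z), Pow(Add(z, 0), -1)) = Mul(Mul(2, z), Pow(z, -1)) = 2)
Function('J')(I, W) = Add(2, W)
Mul(-101, Add(Function('J')(10, 7), -57)) = Mul(-101, Add(Add(2, 7), -57)) = Mul(-101, Add(9, -57)) = Mul(-101, -48) = 4848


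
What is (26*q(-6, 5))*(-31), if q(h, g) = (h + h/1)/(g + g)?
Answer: 4836/5 ≈ 967.20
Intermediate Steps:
q(h, g) = h/g (q(h, g) = (h + h*1)/((2*g)) = (h + h)*(1/(2*g)) = (2*h)*(1/(2*g)) = h/g)
(26*q(-6, 5))*(-31) = (26*(-6/5))*(-31) = -156/5*(-31) = 4836/5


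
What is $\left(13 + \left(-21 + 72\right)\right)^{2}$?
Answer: $4096$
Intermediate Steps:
$\left(13 + \left(-21 + 72\right)\right)^{2} = \left(13 + 51\right)^{2} = 64^{2} = 4096$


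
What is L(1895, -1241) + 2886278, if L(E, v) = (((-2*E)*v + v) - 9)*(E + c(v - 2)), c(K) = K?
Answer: 3068681558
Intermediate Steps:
L(E, v) = (-9 + v - 2*E*v)*(-2 + E + v) (L(E, v) = (((-2*E)*v + v) - 9)*(E + (v - 2)) = ((-2*E*v + v) - 9)*(E + (-2 + v)) = ((v - 2*E*v) - 9)*(-2 + E + v) = (-9 + v - 2*E*v)*(-2 + E + v))
L(1895, -1241) + 2886278 = (18 + (-1241)² - 11*(-1241) - 9*1895 - 2*1895*(-1241)² - 2*(-1241)*1895² + 5*1895*(-1241)) + 2886278 = (18 + 1540081 + 13651 - 17055 - 2*1895*1540081 - 2*(-1241)*3591025 - 11758475) + 2886278 = (18 + 1540081 + 13651 - 17055 - 5836906990 + 8912924050 - 11758475) + 2886278 = 3065795280 + 2886278 = 3068681558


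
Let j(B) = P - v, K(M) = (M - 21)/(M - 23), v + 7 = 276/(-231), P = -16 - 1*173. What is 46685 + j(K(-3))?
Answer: 3580823/77 ≈ 46504.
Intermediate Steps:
P = -189 (P = -16 - 173 = -189)
v = -631/77 (v = -7 + 276/(-231) = -7 + 276*(-1/231) = -7 - 92/77 = -631/77 ≈ -8.1948)
K(M) = (-21 + M)/(-23 + M)
j(B) = -13922/77 (j(B) = -189 - 1*(-631/77) = -189 + 631/77 = -13922/77)
46685 + j(K(-3)) = 46685 - 13922/77 = 3580823/77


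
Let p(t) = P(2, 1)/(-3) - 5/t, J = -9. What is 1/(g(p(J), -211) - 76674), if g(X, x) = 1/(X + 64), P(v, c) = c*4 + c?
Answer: -566/43397475 ≈ -1.3042e-5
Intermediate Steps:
P(v, c) = 5*c (P(v, c) = 4*c + c = 5*c)
p(t) = -5/3 - 5/t (p(t) = (5*1)/(-3) - 5/t = 5*(-⅓) - 5/t = -5/3 - 5/t)
g(X, x) = 1/(64 + X)
1/(g(p(J), -211) - 76674) = 1/(1/(64 + (-5/3 - 5/(-9))) - 76674) = 1/(1/(64 + (-5/3 - 5*(-⅑))) - 76674) = 1/(1/(64 + (-5/3 + 5/9)) - 76674) = 1/(1/(64 - 10/9) - 76674) = 1/(1/(566/9) - 76674) = 1/(9/566 - 76674) = 1/(-43397475/566) = -566/43397475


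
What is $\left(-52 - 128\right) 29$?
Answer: $-5220$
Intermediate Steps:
$\left(-52 - 128\right) 29 = \left(-180\right) 29 = -5220$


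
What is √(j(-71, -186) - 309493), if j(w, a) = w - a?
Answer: I*√309378 ≈ 556.22*I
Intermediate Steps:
√(j(-71, -186) - 309493) = √((-71 - 1*(-186)) - 309493) = √((-71 + 186) - 309493) = √(115 - 309493) = √(-309378) = I*√309378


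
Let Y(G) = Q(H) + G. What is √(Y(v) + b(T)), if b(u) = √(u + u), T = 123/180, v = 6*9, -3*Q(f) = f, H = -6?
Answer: √(50400 + 30*√1230)/30 ≈ 7.5610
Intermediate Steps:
Q(f) = -f/3
v = 54
Y(G) = 2 + G (Y(G) = -⅓*(-6) + G = 2 + G)
T = 41/60 (T = 123*(1/180) = 41/60 ≈ 0.68333)
b(u) = √2*√u (b(u) = √(2*u) = √2*√u)
√(Y(v) + b(T)) = √((2 + 54) + √2*√(41/60)) = √(56 + √2*(√615/30)) = √(56 + √1230/30)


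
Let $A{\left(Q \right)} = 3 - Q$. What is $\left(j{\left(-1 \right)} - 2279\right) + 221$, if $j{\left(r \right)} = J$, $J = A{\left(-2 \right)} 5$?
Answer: $-2033$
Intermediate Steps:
$J = 25$ ($J = \left(3 - -2\right) 5 = \left(3 + 2\right) 5 = 5 \cdot 5 = 25$)
$j{\left(r \right)} = 25$
$\left(j{\left(-1 \right)} - 2279\right) + 221 = \left(25 - 2279\right) + 221 = -2254 + 221 = -2033$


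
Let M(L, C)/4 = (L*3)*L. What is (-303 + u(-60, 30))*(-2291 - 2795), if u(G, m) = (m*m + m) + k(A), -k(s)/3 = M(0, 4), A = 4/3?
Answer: -3188922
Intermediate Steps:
M(L, C) = 12*L² (M(L, C) = 4*((L*3)*L) = 4*((3*L)*L) = 4*(3*L²) = 12*L²)
A = 4/3 (A = 4*(⅓) = 4/3 ≈ 1.3333)
k(s) = 0 (k(s) = -36*0² = -36*0 = -3*0 = 0)
u(G, m) = m + m² (u(G, m) = (m*m + m) + 0 = (m² + m) + 0 = (m + m²) + 0 = m + m²)
(-303 + u(-60, 30))*(-2291 - 2795) = (-303 + 30*(1 + 30))*(-2291 - 2795) = (-303 + 30*31)*(-5086) = (-303 + 930)*(-5086) = 627*(-5086) = -3188922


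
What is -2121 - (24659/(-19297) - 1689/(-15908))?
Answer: -650737847057/306976676 ≈ -2119.8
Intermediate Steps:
-2121 - (24659/(-19297) - 1689/(-15908)) = -2121 - (24659*(-1/19297) - 1689*(-1/15908)) = -2121 - (-24659/19297 + 1689/15908) = -2121 - 1*(-359682739/306976676) = -2121 + 359682739/306976676 = -650737847057/306976676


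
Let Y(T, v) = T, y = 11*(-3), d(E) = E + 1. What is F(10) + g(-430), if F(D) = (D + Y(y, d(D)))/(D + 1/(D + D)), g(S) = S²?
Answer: 37164440/201 ≈ 1.8490e+5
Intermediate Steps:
d(E) = 1 + E
y = -33
F(D) = (-33 + D)/(D + 1/(2*D)) (F(D) = (D - 33)/(D + 1/(D + D)) = (-33 + D)/(D + 1/(2*D)))
F(10) + g(-430) = 2*10*(-33 + 10)/(1 + 2*10²) + (-430)² = 2*10*(-23)/(1 + 2*100) + 184900 = 2*10*(-23)/(1 + 200) + 184900 = 2*10*(-23)/201 + 184900 = 2*10*(1/201)*(-23) + 184900 = -460/201 + 184900 = 37164440/201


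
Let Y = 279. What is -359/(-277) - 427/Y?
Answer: -18118/77283 ≈ -0.23444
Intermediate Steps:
-359/(-277) - 427/Y = -359/(-277) - 427/279 = -359*(-1/277) - 427*1/279 = 359/277 - 427/279 = -18118/77283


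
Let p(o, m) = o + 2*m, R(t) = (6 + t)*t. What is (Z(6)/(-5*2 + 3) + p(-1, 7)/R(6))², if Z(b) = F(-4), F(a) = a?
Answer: 143641/254016 ≈ 0.56548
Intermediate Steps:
Z(b) = -4
R(t) = t*(6 + t)
(Z(6)/(-5*2 + 3) + p(-1, 7)/R(6))² = (-4/(-5*2 + 3) + (-1 + 2*7)/((6*(6 + 6))))² = (-4/(-10 + 3) + (-1 + 14)/((6*12)))² = (-4/(-7) + 13/72)² = (-4*(-⅐) + 13*(1/72))² = (4/7 + 13/72)² = (379/504)² = 143641/254016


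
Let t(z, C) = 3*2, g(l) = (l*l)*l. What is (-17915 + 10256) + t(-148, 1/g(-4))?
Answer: -7653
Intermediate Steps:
g(l) = l³ (g(l) = l²*l = l³)
t(z, C) = 6
(-17915 + 10256) + t(-148, 1/g(-4)) = (-17915 + 10256) + 6 = -7659 + 6 = -7653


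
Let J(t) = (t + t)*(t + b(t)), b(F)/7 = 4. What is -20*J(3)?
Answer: -3720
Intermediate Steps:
b(F) = 28 (b(F) = 7*4 = 28)
J(t) = 2*t*(28 + t) (J(t) = (t + t)*(t + 28) = (2*t)*(28 + t) = 2*t*(28 + t))
-20*J(3) = -40*3*(28 + 3) = -40*3*31 = -20*186 = -3720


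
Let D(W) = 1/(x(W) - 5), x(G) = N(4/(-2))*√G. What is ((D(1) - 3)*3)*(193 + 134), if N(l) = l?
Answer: -21582/7 ≈ -3083.1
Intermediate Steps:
x(G) = -2*√G (x(G) = (4/(-2))*√G = (4*(-½))*√G = -2*√G)
D(W) = 1/(-5 - 2*√W) (D(W) = 1/(-2*√W - 5) = 1/(-5 - 2*√W))
((D(1) - 3)*3)*(193 + 134) = ((1/(-5 - 2*√1) - 3)*3)*(193 + 134) = ((1/(-5 - 2*1) - 3)*3)*327 = ((1/(-5 - 2) - 3)*3)*327 = ((1/(-7) - 3)*3)*327 = ((-⅐ - 3)*3)*327 = -22/7*3*327 = -66/7*327 = -21582/7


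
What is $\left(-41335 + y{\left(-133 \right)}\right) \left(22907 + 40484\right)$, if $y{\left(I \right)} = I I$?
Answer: $-1498943586$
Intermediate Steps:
$y{\left(I \right)} = I^{2}$
$\left(-41335 + y{\left(-133 \right)}\right) \left(22907 + 40484\right) = \left(-41335 + \left(-133\right)^{2}\right) \left(22907 + 40484\right) = \left(-41335 + 17689\right) 63391 = \left(-23646\right) 63391 = -1498943586$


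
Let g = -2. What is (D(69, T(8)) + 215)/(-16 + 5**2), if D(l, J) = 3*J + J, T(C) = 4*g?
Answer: 61/3 ≈ 20.333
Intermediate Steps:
T(C) = -8 (T(C) = 4*(-2) = -8)
D(l, J) = 4*J
(D(69, T(8)) + 215)/(-16 + 5**2) = (4*(-8) + 215)/(-16 + 5**2) = (-32 + 215)/(-16 + 25) = 183/9 = 183*(1/9) = 61/3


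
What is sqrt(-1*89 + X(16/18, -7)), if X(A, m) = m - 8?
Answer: 2*I*sqrt(26) ≈ 10.198*I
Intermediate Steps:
X(A, m) = -8 + m
sqrt(-1*89 + X(16/18, -7)) = sqrt(-1*89 + (-8 - 7)) = sqrt(-89 - 15) = sqrt(-104) = 2*I*sqrt(26)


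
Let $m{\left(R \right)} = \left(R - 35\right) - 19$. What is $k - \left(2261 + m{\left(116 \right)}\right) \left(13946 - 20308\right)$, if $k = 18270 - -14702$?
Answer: $14811898$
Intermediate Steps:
$m{\left(R \right)} = -54 + R$ ($m{\left(R \right)} = \left(-35 + R\right) - 19 = -54 + R$)
$k = 32972$ ($k = 18270 + 14702 = 32972$)
$k - \left(2261 + m{\left(116 \right)}\right) \left(13946 - 20308\right) = 32972 - \left(2261 + \left(-54 + 116\right)\right) \left(13946 - 20308\right) = 32972 - \left(2261 + 62\right) \left(-6362\right) = 32972 - 2323 \left(-6362\right) = 32972 - -14778926 = 32972 + 14778926 = 14811898$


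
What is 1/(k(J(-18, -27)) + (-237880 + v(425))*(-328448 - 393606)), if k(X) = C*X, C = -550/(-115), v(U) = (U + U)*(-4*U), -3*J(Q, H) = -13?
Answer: 69/83843986252310 ≈ 8.2296e-13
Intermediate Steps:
J(Q, H) = 13/3 (J(Q, H) = -⅓*(-13) = 13/3)
v(U) = -8*U² (v(U) = (2*U)*(-4*U) = -8*U²)
C = 110/23 (C = -550*(-1/115) = 110/23 ≈ 4.7826)
k(X) = 110*X/23
1/(k(J(-18, -27)) + (-237880 + v(425))*(-328448 - 393606)) = 1/((110/23)*(13/3) + (-237880 - 8*425²)*(-328448 - 393606)) = 1/(1430/69 + (-237880 - 8*180625)*(-722054)) = 1/(1430/69 + (-237880 - 1445000)*(-722054)) = 1/(1430/69 - 1682880*(-722054)) = 1/(1430/69 + 1215130235520) = 1/(83843986252310/69) = 69/83843986252310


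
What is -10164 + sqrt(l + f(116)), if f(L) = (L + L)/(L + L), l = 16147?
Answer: -10164 + 2*sqrt(4037) ≈ -10037.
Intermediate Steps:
f(L) = 1 (f(L) = (2*L)/((2*L)) = (2*L)*(1/(2*L)) = 1)
-10164 + sqrt(l + f(116)) = -10164 + sqrt(16147 + 1) = -10164 + sqrt(16148) = -10164 + 2*sqrt(4037)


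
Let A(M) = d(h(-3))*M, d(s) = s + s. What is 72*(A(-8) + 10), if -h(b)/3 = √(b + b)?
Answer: 720 + 3456*I*√6 ≈ 720.0 + 8465.4*I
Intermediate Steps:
h(b) = -3*√2*√b (h(b) = -3*√(b + b) = -3*√2*√b)
d(s) = 2*s
A(M) = -6*I*M*√6 (A(M) = (2*(-3*√2*√(-3)))*M = (2*(-3*√2*I*√3))*M = (2*(-3*I*√6))*M = (-6*I*√6)*M = -6*I*M*√6)
72*(A(-8) + 10) = 72*(-6*I*(-8)*√6 + 10) = 72*(48*I*√6 + 10) = 72*(10 + 48*I*√6) = 720 + 3456*I*√6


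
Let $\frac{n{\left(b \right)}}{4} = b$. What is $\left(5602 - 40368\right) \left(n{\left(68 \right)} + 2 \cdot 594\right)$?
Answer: $-50758360$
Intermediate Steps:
$n{\left(b \right)} = 4 b$
$\left(5602 - 40368\right) \left(n{\left(68 \right)} + 2 \cdot 594\right) = \left(5602 - 40368\right) \left(4 \cdot 68 + 2 \cdot 594\right) = - 34766 \left(272 + 1188\right) = \left(-34766\right) 1460 = -50758360$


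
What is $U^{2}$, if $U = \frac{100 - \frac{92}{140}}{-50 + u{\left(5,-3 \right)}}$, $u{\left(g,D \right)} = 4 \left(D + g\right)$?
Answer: $\frac{1343281}{240100} \approx 5.5947$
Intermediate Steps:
$u{\left(g,D \right)} = 4 D + 4 g$
$U = - \frac{1159}{490}$ ($U = \frac{100 - \frac{92}{140}}{-50 + \left(4 \left(-3\right) + 4 \cdot 5\right)} = \frac{100 - \frac{23}{35}}{-50 + \left(-12 + 20\right)} = \frac{100 - \frac{23}{35}}{-50 + 8} = \frac{3477}{35 \left(-42\right)} = \frac{3477}{35} \left(- \frac{1}{42}\right) = - \frac{1159}{490} \approx -2.3653$)
$U^{2} = \left(- \frac{1159}{490}\right)^{2} = \frac{1343281}{240100}$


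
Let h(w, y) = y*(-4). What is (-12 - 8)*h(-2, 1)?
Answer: 80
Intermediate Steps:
h(w, y) = -4*y
(-12 - 8)*h(-2, 1) = (-12 - 8)*(-4*1) = -20*(-4) = 80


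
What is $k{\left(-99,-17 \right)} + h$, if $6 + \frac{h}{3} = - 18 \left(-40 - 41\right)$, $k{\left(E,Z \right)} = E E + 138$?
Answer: $14295$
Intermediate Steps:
$k{\left(E,Z \right)} = 138 + E^{2}$ ($k{\left(E,Z \right)} = E^{2} + 138 = 138 + E^{2}$)
$h = 4356$ ($h = -18 + 3 \left(- 18 \left(-40 - 41\right)\right) = -18 + 3 \left(\left(-18\right) \left(-81\right)\right) = -18 + 3 \cdot 1458 = -18 + 4374 = 4356$)
$k{\left(-99,-17 \right)} + h = \left(138 + \left(-99\right)^{2}\right) + 4356 = \left(138 + 9801\right) + 4356 = 9939 + 4356 = 14295$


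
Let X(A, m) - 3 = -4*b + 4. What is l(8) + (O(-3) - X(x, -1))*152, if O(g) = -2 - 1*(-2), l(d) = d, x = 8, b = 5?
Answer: 1984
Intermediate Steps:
X(A, m) = -13 (X(A, m) = 3 + (-4*5 + 4) = 3 + (-20 + 4) = 3 - 16 = -13)
O(g) = 0 (O(g) = -2 + 2 = 0)
l(8) + (O(-3) - X(x, -1))*152 = 8 + (0 - 1*(-13))*152 = 8 + (0 + 13)*152 = 8 + 13*152 = 8 + 1976 = 1984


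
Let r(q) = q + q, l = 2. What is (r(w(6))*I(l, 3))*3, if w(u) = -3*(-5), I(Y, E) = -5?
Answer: -450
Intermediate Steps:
w(u) = 15
r(q) = 2*q
(r(w(6))*I(l, 3))*3 = ((2*15)*(-5))*3 = (30*(-5))*3 = -150*3 = -450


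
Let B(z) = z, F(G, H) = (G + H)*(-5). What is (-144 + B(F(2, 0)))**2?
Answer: 23716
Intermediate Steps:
F(G, H) = -5*G - 5*H
(-144 + B(F(2, 0)))**2 = (-144 + (-5*2 - 5*0))**2 = (-144 + (-10 + 0))**2 = (-144 - 10)**2 = (-154)**2 = 23716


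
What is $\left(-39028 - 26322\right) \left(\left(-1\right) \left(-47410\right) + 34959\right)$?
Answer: $-5382814150$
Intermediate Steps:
$\left(-39028 - 26322\right) \left(\left(-1\right) \left(-47410\right) + 34959\right) = - 65350 \left(47410 + 34959\right) = \left(-65350\right) 82369 = -5382814150$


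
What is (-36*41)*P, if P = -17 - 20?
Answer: 54612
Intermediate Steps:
P = -37
(-36*41)*P = -36*41*(-37) = -1476*(-37) = 54612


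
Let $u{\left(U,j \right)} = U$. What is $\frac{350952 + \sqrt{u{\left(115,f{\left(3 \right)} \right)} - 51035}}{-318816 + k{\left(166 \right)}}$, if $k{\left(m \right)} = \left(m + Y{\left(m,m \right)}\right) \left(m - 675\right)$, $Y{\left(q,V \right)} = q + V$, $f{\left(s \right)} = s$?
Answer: $- \frac{58492}{95383} - \frac{i \sqrt{12730}}{286149} \approx -0.61323 - 0.0003943 i$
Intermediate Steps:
$Y{\left(q,V \right)} = V + q$
$k{\left(m \right)} = 3 m \left(-675 + m\right)$ ($k{\left(m \right)} = \left(m + \left(m + m\right)\right) \left(m - 675\right) = \left(m + 2 m\right) \left(-675 + m\right) = 3 m \left(-675 + m\right)$)
$\frac{350952 + \sqrt{u{\left(115,f{\left(3 \right)} \right)} - 51035}}{-318816 + k{\left(166 \right)}} = \frac{350952 + \sqrt{115 - 51035}}{-318816 + 3 \cdot 166 \left(-675 + 166\right)} = \frac{350952 + \sqrt{-50920}}{-318816 + 3 \cdot 166 \left(-509\right)} = \frac{350952 + 2 i \sqrt{12730}}{-318816 - 253482} = \frac{350952 + 2 i \sqrt{12730}}{-572298} = \left(350952 + 2 i \sqrt{12730}\right) \left(- \frac{1}{572298}\right) = - \frac{58492}{95383} - \frac{i \sqrt{12730}}{286149}$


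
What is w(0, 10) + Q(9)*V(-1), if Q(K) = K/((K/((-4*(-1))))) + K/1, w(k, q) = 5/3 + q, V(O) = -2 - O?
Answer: -4/3 ≈ -1.3333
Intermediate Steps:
w(k, q) = 5/3 + q (w(k, q) = 5*(⅓) + q = 5/3 + q)
Q(K) = 4 + K (Q(K) = K/((K/4)) + K*1 = K/((K*(¼))) + K = K/((K/4)) + K = K*(4/K) + K = 4 + K)
w(0, 10) + Q(9)*V(-1) = (5/3 + 10) + (4 + 9)*(-2 - 1*(-1)) = 35/3 + 13*(-2 + 1) = 35/3 + 13*(-1) = 35/3 - 13 = -4/3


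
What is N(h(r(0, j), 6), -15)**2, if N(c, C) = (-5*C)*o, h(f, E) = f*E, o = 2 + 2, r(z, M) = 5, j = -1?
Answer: 90000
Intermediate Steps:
o = 4
h(f, E) = E*f
N(c, C) = -20*C (N(c, C) = -5*C*4 = -20*C)
N(h(r(0, j), 6), -15)**2 = (-20*(-15))**2 = 300**2 = 90000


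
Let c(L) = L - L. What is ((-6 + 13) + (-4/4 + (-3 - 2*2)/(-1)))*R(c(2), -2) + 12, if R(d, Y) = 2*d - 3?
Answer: -27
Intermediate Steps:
c(L) = 0
R(d, Y) = -3 + 2*d
((-6 + 13) + (-4/4 + (-3 - 2*2)/(-1)))*R(c(2), -2) + 12 = ((-6 + 13) + (-4/4 + (-3 - 2*2)/(-1)))*(-3 + 2*0) + 12 = (7 + (-4*¼ + (-3 - 4)*(-1)))*(-3 + 0) + 12 = (7 + (-1 - 7*(-1)))*(-3) + 12 = (7 + (-1 + 7))*(-3) + 12 = (7 + 6)*(-3) + 12 = 13*(-3) + 12 = -39 + 12 = -27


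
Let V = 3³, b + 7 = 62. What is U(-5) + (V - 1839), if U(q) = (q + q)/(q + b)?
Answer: -9061/5 ≈ -1812.2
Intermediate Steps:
b = 55 (b = -7 + 62 = 55)
V = 27
U(q) = 2*q/(55 + q) (U(q) = (q + q)/(q + 55) = (2*q)/(55 + q) = 2*q/(55 + q))
U(-5) + (V - 1839) = 2*(-5)/(55 - 5) + (27 - 1839) = 2*(-5)/50 - 1812 = 2*(-5)*(1/50) - 1812 = -⅕ - 1812 = -9061/5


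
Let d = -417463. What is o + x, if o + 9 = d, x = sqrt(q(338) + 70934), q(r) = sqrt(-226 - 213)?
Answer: -417472 + sqrt(70934 + I*sqrt(439)) ≈ -4.1721e+5 + 0.039335*I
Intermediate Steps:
q(r) = I*sqrt(439) (q(r) = sqrt(-439) = I*sqrt(439))
x = sqrt(70934 + I*sqrt(439)) (x = sqrt(I*sqrt(439) + 70934) = sqrt(70934 + I*sqrt(439)) ≈ 266.33 + 0.039*I)
o = -417472 (o = -9 - 417463 = -417472)
o + x = -417472 + sqrt(70934 + I*sqrt(439))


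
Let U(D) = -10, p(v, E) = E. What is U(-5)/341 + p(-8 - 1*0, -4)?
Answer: -1374/341 ≈ -4.0293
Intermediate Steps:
U(-5)/341 + p(-8 - 1*0, -4) = -10/341 - 4 = -1374/341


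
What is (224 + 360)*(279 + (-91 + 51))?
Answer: 139576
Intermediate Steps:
(224 + 360)*(279 + (-91 + 51)) = 584*(279 - 40) = 584*239 = 139576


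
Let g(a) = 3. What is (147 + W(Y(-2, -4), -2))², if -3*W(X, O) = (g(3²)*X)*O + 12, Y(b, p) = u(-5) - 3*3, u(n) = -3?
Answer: 14161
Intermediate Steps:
Y(b, p) = -12 (Y(b, p) = -3 - 3*3 = -3 - 9 = -12)
W(X, O) = -4 - O*X (W(X, O) = -((3*X)*O + 12)/3 = -(3*O*X + 12)/3 = -(12 + 3*O*X)/3 = -4 - O*X)
(147 + W(Y(-2, -4), -2))² = (147 + (-4 - 1*(-2)*(-12)))² = (147 + (-4 - 24))² = (147 - 28)² = 119² = 14161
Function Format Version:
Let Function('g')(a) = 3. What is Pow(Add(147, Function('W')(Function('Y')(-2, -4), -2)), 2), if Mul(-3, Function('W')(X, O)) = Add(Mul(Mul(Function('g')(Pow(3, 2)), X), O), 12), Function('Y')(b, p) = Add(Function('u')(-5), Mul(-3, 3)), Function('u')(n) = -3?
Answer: 14161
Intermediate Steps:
Function('Y')(b, p) = -12 (Function('Y')(b, p) = Add(-3, Mul(-3, 3)) = Add(-3, -9) = -12)
Function('W')(X, O) = Add(-4, Mul(-1, O, X)) (Function('W')(X, O) = Mul(Rational(-1, 3), Add(Mul(Mul(3, X), O), 12)) = Mul(Rational(-1, 3), Add(Mul(3, O, X), 12)) = Mul(Rational(-1, 3), Add(12, Mul(3, O, X))) = Add(-4, Mul(-1, O, X)))
Pow(Add(147, Function('W')(Function('Y')(-2, -4), -2)), 2) = Pow(Add(147, Add(-4, Mul(-1, -2, -12))), 2) = Pow(Add(147, Add(-4, -24)), 2) = Pow(Add(147, -28), 2) = Pow(119, 2) = 14161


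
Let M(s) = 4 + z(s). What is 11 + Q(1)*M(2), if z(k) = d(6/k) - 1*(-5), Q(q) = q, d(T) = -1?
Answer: 19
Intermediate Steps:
z(k) = 4 (z(k) = -1 - 1*(-5) = -1 + 5 = 4)
M(s) = 8 (M(s) = 4 + 4 = 8)
11 + Q(1)*M(2) = 11 + 1*8 = 11 + 8 = 19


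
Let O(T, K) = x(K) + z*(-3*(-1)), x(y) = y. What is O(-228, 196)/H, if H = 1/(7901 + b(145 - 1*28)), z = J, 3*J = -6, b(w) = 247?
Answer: 1548120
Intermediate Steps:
J = -2 (J = (⅓)*(-6) = -2)
z = -2
O(T, K) = -6 + K (O(T, K) = K - (-6)*(-1) = K - 2*3 = K - 6 = -6 + K)
H = 1/8148 (H = 1/(7901 + 247) = 1/8148 ≈ 0.00012273)
O(-228, 196)/H = (-6 + 196)/(1/8148) = 190*8148 = 1548120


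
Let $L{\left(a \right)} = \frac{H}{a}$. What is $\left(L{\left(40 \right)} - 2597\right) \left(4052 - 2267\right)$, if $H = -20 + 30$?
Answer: $- \frac{18540795}{4} \approx -4.6352 \cdot 10^{6}$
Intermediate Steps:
$H = 10$
$L{\left(a \right)} = \frac{10}{a}$
$\left(L{\left(40 \right)} - 2597\right) \left(4052 - 2267\right) = \left(\frac{10}{40} - 2597\right) \left(4052 - 2267\right) = \left(10 \cdot \frac{1}{40} - 2597\right) 1785 = \left(\frac{1}{4} - 2597\right) 1785 = \left(- \frac{10387}{4}\right) 1785 = - \frac{18540795}{4}$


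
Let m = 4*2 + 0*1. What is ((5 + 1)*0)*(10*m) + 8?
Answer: 8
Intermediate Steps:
m = 8 (m = 8 + 0 = 8)
((5 + 1)*0)*(10*m) + 8 = ((5 + 1)*0)*(10*8) + 8 = (6*0)*80 + 8 = 0*80 + 8 = 0 + 8 = 8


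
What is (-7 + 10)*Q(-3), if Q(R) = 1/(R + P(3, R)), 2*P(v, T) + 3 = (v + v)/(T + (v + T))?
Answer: -6/11 ≈ -0.54545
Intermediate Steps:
P(v, T) = -3/2 + v/(v + 2*T) (P(v, T) = -3/2 + ((v + v)/(T + (v + T)))/2 = -3/2 + ((2*v)/(T + (T + v)))/2 = -3/2 + ((2*v)/(v + 2*T))/2 = -3/2 + (2*v/(v + 2*T))/2 = -3/2 + v/(v + 2*T))
Q(R) = 1/(R + (-3 - 6*R)/(2*(3 + 2*R))) (Q(R) = 1/(R + (-1*3 - 6*R)/(2*(3 + 2*R))) = 1/(R + (-3 - 6*R)/(2*(3 + 2*R))))
(-7 + 10)*Q(-3) = (-7 + 10)*(2*(3 + 2*(-3))/(-3 + 4*(-3)²)) = 3*(2*(3 - 6)/(-3 + 4*9)) = 3*(2*(-3)/(-3 + 36)) = 3*(2*(-3)/33) = 3*(2*(1/33)*(-3)) = 3*(-2/11) = -6/11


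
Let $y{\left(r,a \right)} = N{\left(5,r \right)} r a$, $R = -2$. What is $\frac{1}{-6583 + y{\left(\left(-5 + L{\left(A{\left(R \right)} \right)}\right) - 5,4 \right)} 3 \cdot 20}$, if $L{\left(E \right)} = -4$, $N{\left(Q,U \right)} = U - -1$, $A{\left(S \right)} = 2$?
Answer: $\frac{1}{37097} \approx 2.6956 \cdot 10^{-5}$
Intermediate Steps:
$N{\left(Q,U \right)} = 1 + U$ ($N{\left(Q,U \right)} = U + 1 = 1 + U$)
$y{\left(r,a \right)} = a r \left(1 + r\right)$ ($y{\left(r,a \right)} = \left(1 + r\right) r a = r \left(1 + r\right) a = a r \left(1 + r\right)$)
$\frac{1}{-6583 + y{\left(\left(-5 + L{\left(A{\left(R \right)} \right)}\right) - 5,4 \right)} 3 \cdot 20} = \frac{1}{-6583 + 4 \left(\left(-5 - 4\right) - 5\right) \left(1 - 14\right) 3 \cdot 20} = \frac{1}{-6583 + 4 \left(-9 - 5\right) \left(1 - 14\right) 3 \cdot 20} = \frac{1}{-6583 + 4 \left(-14\right) \left(1 - 14\right) 3 \cdot 20} = \frac{1}{-6583 + 4 \left(-14\right) \left(-13\right) 3 \cdot 20} = \frac{1}{-6583 + 728 \cdot 3 \cdot 20} = \frac{1}{-6583 + 2184 \cdot 20} = \frac{1}{-6583 + 43680} = \frac{1}{37097}$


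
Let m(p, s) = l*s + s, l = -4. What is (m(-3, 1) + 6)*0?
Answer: 0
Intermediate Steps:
m(p, s) = -3*s (m(p, s) = -4*s + s = -3*s)
(m(-3, 1) + 6)*0 = (-3*1 + 6)*0 = (-3 + 6)*0 = 3*0 = 0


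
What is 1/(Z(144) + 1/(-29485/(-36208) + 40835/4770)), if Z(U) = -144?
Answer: -161919713/23299167456 ≈ -0.0069496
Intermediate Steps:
1/(Z(144) + 1/(-29485/(-36208) + 40835/4770)) = 1/(-144 + 1/(-29485/(-36208) + 40835/4770)) = 1/(-144 + 1/(-29485*(-1/36208) + 40835*(1/4770))) = 1/(-144 + 1/(29485/36208 + 8167/954)) = 1/(-144 + 1/(161919713/17271216)) = 1/(-144 + 17271216/161919713) = 1/(-23299167456/161919713) = -161919713/23299167456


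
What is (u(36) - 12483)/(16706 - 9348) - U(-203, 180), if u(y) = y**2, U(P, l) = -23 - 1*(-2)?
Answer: 143331/7358 ≈ 19.480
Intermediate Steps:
U(P, l) = -21 (U(P, l) = -23 + 2 = -21)
(u(36) - 12483)/(16706 - 9348) - U(-203, 180) = (36**2 - 12483)/(16706 - 9348) - 1*(-21) = (1296 - 12483)/7358 + 21 = -11187*1/7358 + 21 = -11187/7358 + 21 = 143331/7358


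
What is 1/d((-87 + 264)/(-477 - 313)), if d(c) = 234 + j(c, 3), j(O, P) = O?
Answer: 790/184683 ≈ 0.0042776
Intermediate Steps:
d(c) = 234 + c
1/d((-87 + 264)/(-477 - 313)) = 1/(234 + (-87 + 264)/(-477 - 313)) = 1/(234 + 177/(-790)) = 1/(234 + 177*(-1/790)) = 1/(234 - 177/790) = 1/(184683/790) = 790/184683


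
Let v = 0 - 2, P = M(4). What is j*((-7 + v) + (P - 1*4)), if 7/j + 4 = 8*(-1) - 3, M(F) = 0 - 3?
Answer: 112/15 ≈ 7.4667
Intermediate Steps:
M(F) = -3
P = -3
v = -2
j = -7/15 (j = 7/(-4 + (8*(-1) - 3)) = 7/(-4 + (-8 - 3)) = 7/(-4 - 11) = 7/(-15) = 7*(-1/15) = -7/15 ≈ -0.46667)
j*((-7 + v) + (P - 1*4)) = -7*((-7 - 2) + (-3 - 1*4))/15 = -7*(-9 + (-3 - 4))/15 = -7*(-9 - 7)/15 = -7/15*(-16) = 112/15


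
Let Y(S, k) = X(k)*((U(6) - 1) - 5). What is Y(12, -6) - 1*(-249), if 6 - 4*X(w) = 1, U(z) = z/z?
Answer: 971/4 ≈ 242.75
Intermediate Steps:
U(z) = 1
X(w) = 5/4 (X(w) = 3/2 - 1/4*1 = 3/2 - 1/4 = 5/4)
Y(S, k) = -25/4 (Y(S, k) = 5*((1 - 1) - 5)/4 = 5*(0 - 5)/4 = (5/4)*(-5) = -25/4)
Y(12, -6) - 1*(-249) = -25/4 - 1*(-249) = -25/4 + 249 = 971/4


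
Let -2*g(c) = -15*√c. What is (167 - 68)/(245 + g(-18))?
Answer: 9702/24415 - 891*I*√2/24415 ≈ 0.39738 - 0.05161*I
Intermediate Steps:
g(c) = 15*√c/2 (g(c) = -(-15)*√c/2 = 15*√c/2)
(167 - 68)/(245 + g(-18)) = (167 - 68)/(245 + 15*√(-18)/2) = 99/(245 + 15*(3*I*√2)/2) = 99/(245 + 45*I*√2/2)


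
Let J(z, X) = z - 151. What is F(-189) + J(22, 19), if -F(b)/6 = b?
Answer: 1005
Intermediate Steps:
F(b) = -6*b
J(z, X) = -151 + z
F(-189) + J(22, 19) = -6*(-189) + (-151 + 22) = 1134 - 129 = 1005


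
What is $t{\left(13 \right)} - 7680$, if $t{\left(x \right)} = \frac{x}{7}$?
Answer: $- \frac{53747}{7} \approx -7678.1$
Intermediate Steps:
$t{\left(x \right)} = \frac{x}{7}$ ($t{\left(x \right)} = x \frac{1}{7} = \frac{x}{7}$)
$t{\left(13 \right)} - 7680 = \frac{1}{7} \cdot 13 - 7680 = \frac{13}{7} - 7680 = - \frac{53747}{7}$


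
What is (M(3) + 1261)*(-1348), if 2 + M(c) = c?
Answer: -1701176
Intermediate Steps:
M(c) = -2 + c
(M(3) + 1261)*(-1348) = ((-2 + 3) + 1261)*(-1348) = (1 + 1261)*(-1348) = 1262*(-1348) = -1701176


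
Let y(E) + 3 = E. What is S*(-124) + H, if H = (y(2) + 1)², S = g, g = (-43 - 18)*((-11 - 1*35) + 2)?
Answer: -332816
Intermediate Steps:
y(E) = -3 + E
g = 2684 (g = -61*((-11 - 35) + 2) = -61*(-46 + 2) = -61*(-44) = 2684)
S = 2684
H = 0 (H = ((-3 + 2) + 1)² = (-1 + 1)² = 0² = 0)
S*(-124) + H = 2684*(-124) + 0 = -332816 + 0 = -332816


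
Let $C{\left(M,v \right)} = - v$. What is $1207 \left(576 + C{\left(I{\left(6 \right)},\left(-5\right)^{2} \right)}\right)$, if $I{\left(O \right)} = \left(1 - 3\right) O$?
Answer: $665057$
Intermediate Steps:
$I{\left(O \right)} = - 2 O$
$1207 \left(576 + C{\left(I{\left(6 \right)},\left(-5\right)^{2} \right)}\right) = 1207 \left(576 - \left(-5\right)^{2}\right) = 1207 \left(576 - 25\right) = 1207 \cdot 551 = 665057$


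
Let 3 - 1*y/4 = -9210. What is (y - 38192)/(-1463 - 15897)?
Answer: 67/868 ≈ 0.077189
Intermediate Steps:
y = 36852 (y = 12 - 4*(-9210) = 12 + 36840 = 36852)
(y - 38192)/(-1463 - 15897) = (36852 - 38192)/(-1463 - 15897) = -1340/(-17360) = -1340*(-1/17360) = 67/868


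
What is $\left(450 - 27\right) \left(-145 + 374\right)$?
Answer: $96867$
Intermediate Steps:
$\left(450 - 27\right) \left(-145 + 374\right) = 423 \cdot 229 = 96867$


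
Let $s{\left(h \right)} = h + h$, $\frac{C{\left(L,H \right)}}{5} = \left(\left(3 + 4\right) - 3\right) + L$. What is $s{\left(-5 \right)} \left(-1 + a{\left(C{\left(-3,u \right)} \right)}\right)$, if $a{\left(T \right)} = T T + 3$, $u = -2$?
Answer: $-270$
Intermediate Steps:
$C{\left(L,H \right)} = 20 + 5 L$ ($C{\left(L,H \right)} = 5 \left(\left(\left(3 + 4\right) - 3\right) + L\right) = 5 \left(\left(7 - 3\right) + L\right) = 5 \left(4 + L\right) = 20 + 5 L$)
$a{\left(T \right)} = 3 + T^{2}$ ($a{\left(T \right)} = T^{2} + 3 = 3 + T^{2}$)
$s{\left(h \right)} = 2 h$
$s{\left(-5 \right)} \left(-1 + a{\left(C{\left(-3,u \right)} \right)}\right) = 2 \left(-5\right) \left(-1 + \left(3 + \left(20 + 5 \left(-3\right)\right)^{2}\right)\right) = - 10 \left(-1 + \left(3 + \left(20 - 15\right)^{2}\right)\right) = - 10 \left(-1 + \left(3 + 5^{2}\right)\right) = - 10 \left(-1 + \left(3 + 25\right)\right) = - 10 \left(-1 + 28\right) = \left(-10\right) 27 = -270$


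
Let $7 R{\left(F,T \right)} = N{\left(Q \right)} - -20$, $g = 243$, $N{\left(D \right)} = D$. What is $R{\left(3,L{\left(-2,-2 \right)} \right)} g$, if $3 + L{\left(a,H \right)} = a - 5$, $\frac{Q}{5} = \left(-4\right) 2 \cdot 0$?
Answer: $\frac{4860}{7} \approx 694.29$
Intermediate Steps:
$Q = 0$ ($Q = 5 \left(-4\right) 2 \cdot 0 = 5 \left(\left(-8\right) 0\right) = 5 \cdot 0 = 0$)
$L{\left(a,H \right)} = -8 + a$ ($L{\left(a,H \right)} = -3 + \left(a - 5\right) = -3 + \left(-5 + a\right) = -8 + a$)
$R{\left(F,T \right)} = \frac{20}{7}$ ($R{\left(F,T \right)} = \frac{0 - -20}{7} = \frac{0 + 20}{7} = \frac{1}{7} \cdot 20 = \frac{20}{7}$)
$R{\left(3,L{\left(-2,-2 \right)} \right)} g = \frac{20}{7} \cdot 243 = \frac{4860}{7}$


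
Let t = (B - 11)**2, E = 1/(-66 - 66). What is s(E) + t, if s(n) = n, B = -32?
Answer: 244067/132 ≈ 1849.0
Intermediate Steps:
E = -1/132 (E = 1/(-132) = -1/132 ≈ -0.0075758)
t = 1849 (t = (-32 - 11)**2 = (-43)**2 = 1849)
s(E) + t = -1/132 + 1849 = 244067/132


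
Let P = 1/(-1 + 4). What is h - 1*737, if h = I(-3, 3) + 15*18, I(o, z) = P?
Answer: -1400/3 ≈ -466.67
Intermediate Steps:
P = ⅓ (P = 1/3 = ⅓ ≈ 0.33333)
I(o, z) = ⅓
h = 811/3 (h = ⅓ + 15*18 = ⅓ + 270 = 811/3 ≈ 270.33)
h - 1*737 = 811/3 - 1*737 = 811/3 - 737 = -1400/3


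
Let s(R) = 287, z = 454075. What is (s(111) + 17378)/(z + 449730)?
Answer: 3533/180761 ≈ 0.019545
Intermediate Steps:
(s(111) + 17378)/(z + 449730) = (287 + 17378)/(454075 + 449730) = 17665/903805 = 17665*(1/903805) = 3533/180761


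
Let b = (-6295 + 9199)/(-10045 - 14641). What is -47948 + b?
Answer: -591823616/12343 ≈ -47948.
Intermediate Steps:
b = -1452/12343 (b = 2904/(-24686) = 2904*(-1/24686) = -1452/12343 ≈ -0.11764)
-47948 + b = -47948 - 1452/12343 = -591823616/12343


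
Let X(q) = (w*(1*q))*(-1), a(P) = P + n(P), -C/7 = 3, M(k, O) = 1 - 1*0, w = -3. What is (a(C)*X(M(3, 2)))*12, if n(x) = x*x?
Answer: 15120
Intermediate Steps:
M(k, O) = 1 (M(k, O) = 1 + 0 = 1)
n(x) = x²
C = -21 (C = -7*3 = -21)
a(P) = P + P²
X(q) = 3*q (X(q) = -3*q*(-1) = 3*q)
(a(C)*X(M(3, 2)))*12 = ((-21*(1 - 21))*(3*1))*12 = (-21*(-20)*3)*12 = (420*3)*12 = 1260*12 = 15120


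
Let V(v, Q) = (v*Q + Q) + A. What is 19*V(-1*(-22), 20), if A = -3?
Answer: 8683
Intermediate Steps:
V(v, Q) = -3 + Q + Q*v (V(v, Q) = (v*Q + Q) - 3 = (Q*v + Q) - 3 = (Q + Q*v) - 3 = -3 + Q + Q*v)
19*V(-1*(-22), 20) = 19*(-3 + 20 + 20*(-1*(-22))) = 19*(-3 + 20 + 20*22) = 19*(-3 + 20 + 440) = 19*457 = 8683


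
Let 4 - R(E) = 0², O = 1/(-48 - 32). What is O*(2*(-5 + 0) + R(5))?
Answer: 3/40 ≈ 0.075000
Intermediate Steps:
O = -1/80 (O = 1/(-80) = -1/80 ≈ -0.012500)
R(E) = 4 (R(E) = 4 - 1*0² = 4 - 1*0 = 4 + 0 = 4)
O*(2*(-5 + 0) + R(5)) = -(2*(-5 + 0) + 4)/80 = -(2*(-5) + 4)/80 = -(-10 + 4)/80 = -1/80*(-6) = 3/40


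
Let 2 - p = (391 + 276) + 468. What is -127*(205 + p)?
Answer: 117856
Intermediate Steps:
p = -1133 (p = 2 - ((391 + 276) + 468) = 2 - (667 + 468) = 2 - 1*1135 = 2 - 1135 = -1133)
-127*(205 + p) = -127*(205 - 1133) = -127*(-928) = 117856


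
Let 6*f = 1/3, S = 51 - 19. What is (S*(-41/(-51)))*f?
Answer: 656/459 ≈ 1.4292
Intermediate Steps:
S = 32
f = 1/18 (f = (1/6)/3 = (1/6)*(1/3) = 1/18 ≈ 0.055556)
(S*(-41/(-51)))*f = (32*(-41/(-51)))*(1/18) = (32*(-41*(-1/51)))*(1/18) = (32*(41/51))*(1/18) = (1312/51)*(1/18) = 656/459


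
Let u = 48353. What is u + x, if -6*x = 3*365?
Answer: 96341/2 ≈ 48171.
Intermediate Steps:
x = -365/2 ≈ -182.50
u + x = 48353 - 365/2 = 96341/2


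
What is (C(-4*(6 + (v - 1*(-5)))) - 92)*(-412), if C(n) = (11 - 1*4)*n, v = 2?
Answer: 187872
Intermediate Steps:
C(n) = 7*n (C(n) = (11 - 4)*n = 7*n)
(C(-4*(6 + (v - 1*(-5)))) - 92)*(-412) = (7*(-4*(6 + (2 - 1*(-5)))) - 92)*(-412) = (7*(-4*(6 + (2 + 5))) - 92)*(-412) = (7*(-4*(6 + 7)) - 92)*(-412) = (7*(-4*13) - 92)*(-412) = (7*(-52) - 92)*(-412) = (-364 - 92)*(-412) = -456*(-412) = 187872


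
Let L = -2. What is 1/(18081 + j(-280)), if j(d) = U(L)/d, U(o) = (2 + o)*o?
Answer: 1/18081 ≈ 5.5307e-5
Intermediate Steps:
U(o) = o*(2 + o)
j(d) = 0 (j(d) = (-2*(2 - 2))/d = (-2*0)/d = 0/d = 0)
1/(18081 + j(-280)) = 1/(18081 + 0) = 1/18081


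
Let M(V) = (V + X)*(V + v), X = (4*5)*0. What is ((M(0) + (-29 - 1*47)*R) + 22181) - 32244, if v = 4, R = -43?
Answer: -6795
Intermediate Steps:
X = 0 (X = 20*0 = 0)
M(V) = V*(4 + V) (M(V) = (V + 0)*(V + 4) = V*(4 + V))
((M(0) + (-29 - 1*47)*R) + 22181) - 32244 = ((0*(4 + 0) + (-29 - 1*47)*(-43)) + 22181) - 32244 = ((0*4 + (-29 - 47)*(-43)) + 22181) - 32244 = ((0 - 76*(-43)) + 22181) - 32244 = ((0 + 3268) + 22181) - 32244 = (3268 + 22181) - 32244 = 25449 - 32244 = -6795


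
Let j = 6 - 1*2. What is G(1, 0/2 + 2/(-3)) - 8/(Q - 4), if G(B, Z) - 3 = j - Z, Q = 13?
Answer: 61/9 ≈ 6.7778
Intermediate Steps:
j = 4 (j = 6 - 2 = 4)
G(B, Z) = 7 - Z (G(B, Z) = 3 + (4 - Z) = 7 - Z)
G(1, 0/2 + 2/(-3)) - 8/(Q - 4) = (7 - (0/2 + 2/(-3))) - 8/(13 - 4) = (7 - (0*(½) + 2*(-⅓))) - 8/9 = (7 - (0 - ⅔)) - 8*⅑ = (7 - 1*(-⅔)) - 8/9 = (7 + ⅔) - 8/9 = 23/3 - 8/9 = 61/9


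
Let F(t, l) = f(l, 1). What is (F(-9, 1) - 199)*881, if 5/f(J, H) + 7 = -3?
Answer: -351519/2 ≈ -1.7576e+5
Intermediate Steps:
f(J, H) = -½ (f(J, H) = 5/(-7 - 3) = 5/(-10) = 5*(-⅒) = -½)
F(t, l) = -½
(F(-9, 1) - 199)*881 = (-½ - 199)*881 = -399/2*881 = -351519/2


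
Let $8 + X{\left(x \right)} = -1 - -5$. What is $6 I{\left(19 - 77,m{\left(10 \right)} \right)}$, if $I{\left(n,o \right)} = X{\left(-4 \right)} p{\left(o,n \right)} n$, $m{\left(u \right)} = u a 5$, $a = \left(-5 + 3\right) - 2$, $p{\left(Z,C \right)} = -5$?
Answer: $-6960$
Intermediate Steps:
$X{\left(x \right)} = -4$ ($X{\left(x \right)} = -8 - -4 = -8 + \left(-1 + 5\right) = -8 + 4 = -4$)
$a = -4$ ($a = -2 - 2 = -4$)
$m{\left(u \right)} = - 20 u$ ($m{\left(u \right)} = u \left(-4\right) 5 = - 4 u 5 = - 20 u$)
$I{\left(n,o \right)} = 20 n$ ($I{\left(n,o \right)} = \left(-4\right) \left(-5\right) n = 20 n$)
$6 I{\left(19 - 77,m{\left(10 \right)} \right)} = 6 \cdot 20 \left(19 - 77\right) = 6 \cdot 20 \left(-58\right) = 6 \left(-1160\right) = -6960$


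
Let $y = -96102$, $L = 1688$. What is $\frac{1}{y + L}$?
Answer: $- \frac{1}{94414} \approx -1.0592 \cdot 10^{-5}$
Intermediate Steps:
$\frac{1}{y + L} = \frac{1}{-96102 + 1688} = \frac{1}{-94414} = - \frac{1}{94414}$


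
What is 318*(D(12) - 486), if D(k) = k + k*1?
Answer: -146916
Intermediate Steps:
D(k) = 2*k (D(k) = k + k = 2*k)
318*(D(12) - 486) = 318*(2*12 - 486) = 318*(24 - 486) = 318*(-462) = -146916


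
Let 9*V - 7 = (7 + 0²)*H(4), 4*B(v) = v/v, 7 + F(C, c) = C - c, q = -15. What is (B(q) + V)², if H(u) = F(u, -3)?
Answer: 1369/1296 ≈ 1.0563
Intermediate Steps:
F(C, c) = -7 + C - c (F(C, c) = -7 + (C - c) = -7 + C - c)
H(u) = -4 + u (H(u) = -7 + u - 1*(-3) = -7 + u + 3 = -4 + u)
B(v) = ¼ (B(v) = (v/v)/4 = (¼)*1 = ¼)
V = 7/9 (V = 7/9 + ((7 + 0²)*(-4 + 4))/9 = 7/9 + ((7 + 0)*0)/9 = 7/9 + (7*0)/9 = 7/9 + (⅑)*0 = 7/9 + 0 = 7/9 ≈ 0.77778)
(B(q) + V)² = (¼ + 7/9)² = (37/36)² = 1369/1296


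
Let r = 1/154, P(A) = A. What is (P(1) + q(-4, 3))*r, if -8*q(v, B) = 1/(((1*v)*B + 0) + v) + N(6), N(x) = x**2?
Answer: -447/19712 ≈ -0.022677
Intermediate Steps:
r = 1/154 ≈ 0.0064935
q(v, B) = -9/2 - 1/(8*(v + B*v)) (q(v, B) = -(1/(((1*v)*B + 0) + v) + 6**2)/8 = -(1/((v*B + 0) + v) + 36)/8 = -(1/((B*v + 0) + v) + 36)/8 = -(1/(B*v + v) + 36)/8 = -(1/(v + B*v) + 36)/8 = -(36 + 1/(v + B*v))/8 = -9/2 - 1/(8*(v + B*v)))
(P(1) + q(-4, 3))*r = (1 + (1/8)*(-1 - 36*(-4) - 36*3*(-4))/(-4*(1 + 3)))*(1/154) = (1 + (1/8)*(-1/4)*(-1 + 144 + 432)/4)*(1/154) = (1 + (1/8)*(-1/4)*(1/4)*575)*(1/154) = (1 - 575/128)*(1/154) = -447/128*1/154 = -447/19712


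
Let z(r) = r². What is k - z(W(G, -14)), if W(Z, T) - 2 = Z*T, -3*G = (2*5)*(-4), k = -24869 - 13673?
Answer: -653794/9 ≈ -72644.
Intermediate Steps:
k = -38542
G = 40/3 (G = -2*5*(-4)/3 = -10*(-4)/3 = -⅓*(-40) = 40/3 ≈ 13.333)
W(Z, T) = 2 + T*Z (W(Z, T) = 2 + Z*T = 2 + T*Z)
k - z(W(G, -14)) = -38542 - (2 - 14*40/3)² = -38542 - (2 - 560/3)² = -38542 - (-554/3)² = -38542 - 1*306916/9 = -38542 - 306916/9 = -653794/9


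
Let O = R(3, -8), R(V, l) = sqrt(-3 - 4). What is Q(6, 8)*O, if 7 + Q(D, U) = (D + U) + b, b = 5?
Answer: 12*I*sqrt(7) ≈ 31.749*I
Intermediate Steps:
R(V, l) = I*sqrt(7) (R(V, l) = sqrt(-7) = I*sqrt(7))
O = I*sqrt(7) ≈ 2.6458*I
Q(D, U) = -2 + D + U (Q(D, U) = -7 + ((D + U) + 5) = -7 + (5 + D + U) = -2 + D + U)
Q(6, 8)*O = (-2 + 6 + 8)*(I*sqrt(7)) = 12*(I*sqrt(7)) = 12*I*sqrt(7)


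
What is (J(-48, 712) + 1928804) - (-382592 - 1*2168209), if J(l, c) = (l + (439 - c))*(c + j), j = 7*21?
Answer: 4203866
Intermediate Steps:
j = 147
J(l, c) = (147 + c)*(439 + l - c) (J(l, c) = (l + (439 - c))*(c + 147) = (439 + l - c)*(147 + c) = (147 + c)*(439 + l - c))
(J(-48, 712) + 1928804) - (-382592 - 1*2168209) = ((64533 - 1*712**2 + 147*(-48) + 292*712 + 712*(-48)) + 1928804) - (-382592 - 1*2168209) = ((64533 - 1*506944 - 7056 + 207904 - 34176) + 1928804) - (-382592 - 2168209) = ((64533 - 506944 - 7056 + 207904 - 34176) + 1928804) - 1*(-2550801) = (-275739 + 1928804) + 2550801 = 1653065 + 2550801 = 4203866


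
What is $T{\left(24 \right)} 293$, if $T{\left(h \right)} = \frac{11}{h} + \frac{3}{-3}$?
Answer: $- \frac{3809}{24} \approx -158.71$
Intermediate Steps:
$T{\left(h \right)} = -1 + \frac{11}{h}$ ($T{\left(h \right)} = \frac{11}{h} + 3 \left(- \frac{1}{3}\right) = \frac{11}{h} - 1 = -1 + \frac{11}{h}$)
$T{\left(24 \right)} 293 = \frac{11 - 24}{24} \cdot 293 = \frac{1}{24} \left(-13\right) 293 = \left(- \frac{13}{24}\right) 293 = - \frac{3809}{24}$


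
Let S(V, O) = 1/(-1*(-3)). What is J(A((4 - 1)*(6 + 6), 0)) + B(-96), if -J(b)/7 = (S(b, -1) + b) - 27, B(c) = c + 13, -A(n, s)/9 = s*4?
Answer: 311/3 ≈ 103.67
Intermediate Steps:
A(n, s) = -36*s (A(n, s) = -9*s*4 = -36*s)
B(c) = 13 + c
S(V, O) = ⅓ (S(V, O) = 1/3 = ⅓)
J(b) = 560/3 - 7*b (J(b) = -7*((⅓ + b) - 27) = -7*(-80/3 + b) = 560/3 - 7*b)
J(A((4 - 1)*(6 + 6), 0)) + B(-96) = (560/3 - (-252)*0) + (13 - 96) = (560/3 - 7*0) - 83 = (560/3 + 0) - 83 = 560/3 - 83 = 311/3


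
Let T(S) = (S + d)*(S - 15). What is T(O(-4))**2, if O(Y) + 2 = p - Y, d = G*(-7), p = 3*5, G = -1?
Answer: 2304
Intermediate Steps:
p = 15
d = 7 (d = -1*(-7) = 7)
O(Y) = 13 - Y (O(Y) = -2 + (15 - Y) = 13 - Y)
T(S) = (-15 + S)*(7 + S) (T(S) = (S + 7)*(S - 15) = (7 + S)*(-15 + S) = (-15 + S)*(7 + S))
T(O(-4))**2 = (-105 + (13 - 1*(-4))**2 - 8*(13 - 1*(-4)))**2 = (-105 + (13 + 4)**2 - 8*(13 + 4))**2 = (-105 + 17**2 - 8*17)**2 = (-105 + 289 - 136)**2 = 48**2 = 2304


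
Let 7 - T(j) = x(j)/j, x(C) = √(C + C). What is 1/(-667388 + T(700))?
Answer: -233583350/155889089706349 + 5*√14/155889089706349 ≈ -1.4984e-6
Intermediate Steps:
x(C) = √2*√C (x(C) = √(2*C) = √2*√C)
T(j) = 7 - √2/√j (T(j) = 7 - √2*√j/j = 7 - √2/√j)
1/(-667388 + T(700)) = 1/(-667388 + (7 - √2/√700)) = 1/(-667388 + (7 - √2*√7/70)) = 1/(-667388 + (7 - √14/70)) = 1/(-667381 - √14/70)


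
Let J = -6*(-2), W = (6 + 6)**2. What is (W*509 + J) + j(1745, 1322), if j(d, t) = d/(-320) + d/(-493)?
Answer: 2312730279/31552 ≈ 73299.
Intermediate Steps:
W = 144 (W = 12**2 = 144)
j(d, t) = -813*d/157760 (j(d, t) = d*(-1/320) + d*(-1/493) = -d/320 - d/493 = -813*d/157760)
J = 12
(W*509 + J) + j(1745, 1322) = (144*509 + 12) - 813/157760*1745 = (73296 + 12) - 283737/31552 = 73308 - 283737/31552 = 2312730279/31552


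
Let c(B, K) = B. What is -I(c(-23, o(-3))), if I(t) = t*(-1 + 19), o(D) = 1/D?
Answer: 414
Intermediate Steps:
I(t) = 18*t (I(t) = t*18 = 18*t)
-I(c(-23, o(-3))) = -18*(-23) = -1*(-414) = 414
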